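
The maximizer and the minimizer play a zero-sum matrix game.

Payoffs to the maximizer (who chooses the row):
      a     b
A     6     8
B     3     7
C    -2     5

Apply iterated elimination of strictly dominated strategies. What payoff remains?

Column b is strictly dominated by a for the minimizer (6<8, 3<7, -2<5); eliminate b.
Row C is strictly dominated by row A (6>-2); eliminate C.
Row B is strictly dominated by row A (6>3); eliminate B.
Only (A, a) remains, with payoff 6.

6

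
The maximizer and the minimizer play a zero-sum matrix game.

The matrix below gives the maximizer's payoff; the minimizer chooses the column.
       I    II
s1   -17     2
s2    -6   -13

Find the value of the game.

Row minima are -17 and -13, so the maximizer's maximin is -13; column maxima are -6 and 2, so the minimizer's minimax is -6. These differ, so the equilibrium is in mixed strategies.
Let the maximizer play s1 with probability p. The minimizer is indifferent when −17p − 6(1−p) = 2p − 13(1−p), giving p = 7/26.
Let the minimizer play I with probability q. The maximizer is indifferent when −17q + 2(1−q) = −6q − 13(1−q), giving q = 15/26.
The value is -17·(15/26) + (2)·(11/26) = -233/26.

-233/26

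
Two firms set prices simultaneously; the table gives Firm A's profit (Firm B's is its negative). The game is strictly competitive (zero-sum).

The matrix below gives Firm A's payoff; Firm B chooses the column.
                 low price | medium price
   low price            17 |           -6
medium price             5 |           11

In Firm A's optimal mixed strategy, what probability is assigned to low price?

6/29

Row minima are -6 and 5, so Firm A's maximin is 5; column maxima are 17 and 11, so Firm B's minimax is 11. These differ, so the equilibrium is in mixed strategies.
Let Firm A play low price with probability p. Firm B is indifferent when 17p + 5(1−p) = −6p + 11(1−p), giving p = 6/29.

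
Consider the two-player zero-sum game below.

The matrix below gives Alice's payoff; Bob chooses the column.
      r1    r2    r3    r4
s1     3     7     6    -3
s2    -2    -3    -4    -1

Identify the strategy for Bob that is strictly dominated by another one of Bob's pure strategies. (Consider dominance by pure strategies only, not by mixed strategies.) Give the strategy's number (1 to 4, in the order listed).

2

Bob prefers columns that give Alice less. Compare r2 with r3: 6 < 7, -4 < -3.
So r3 strictly dominates r2 for Bob; r2 is strictly dominated.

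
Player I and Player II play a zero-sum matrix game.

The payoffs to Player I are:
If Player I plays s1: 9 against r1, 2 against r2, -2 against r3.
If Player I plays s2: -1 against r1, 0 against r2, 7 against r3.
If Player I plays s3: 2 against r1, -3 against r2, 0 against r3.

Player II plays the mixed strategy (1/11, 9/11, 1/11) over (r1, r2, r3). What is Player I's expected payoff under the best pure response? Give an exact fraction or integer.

s1: (9)·(1/11) + (2)·(9/11) + (-2)·(1/11) = 25/11.
s2: (-1)·(1/11) + (0)·(9/11) + (7)·(1/11) = 6/11.
s3: (2)·(1/11) + (-3)·(9/11) + (0)·(1/11) = -25/11.
The best pure response is s1 with expected payoff 25/11.

25/11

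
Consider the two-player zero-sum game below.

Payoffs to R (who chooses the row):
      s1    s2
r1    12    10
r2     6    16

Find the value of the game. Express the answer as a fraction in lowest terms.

Row minima are 10 and 6, so R's maximin is 10; column maxima are 12 and 16, so C's minimax is 12. These differ, so the equilibrium is in mixed strategies.
Let R play r1 with probability p. C is indifferent when 12p + 6(1−p) = 10p + 16(1−p), giving p = 5/6.
Let C play s1 with probability q. R is indifferent when 12q + 10(1−q) = 6q + 16(1−q), giving q = 1/2.
The value is 12·(1/2) + (10)·(1/2) = 11.

11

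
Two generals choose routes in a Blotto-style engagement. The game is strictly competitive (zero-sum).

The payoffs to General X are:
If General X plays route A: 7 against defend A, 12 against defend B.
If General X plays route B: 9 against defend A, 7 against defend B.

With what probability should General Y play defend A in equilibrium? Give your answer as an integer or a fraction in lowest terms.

5/7

Row minima are 7 and 7, so General X's maximin is 7; column maxima are 9 and 12, so General Y's minimax is 9. These differ, so the equilibrium is in mixed strategies.
Let General Y play defend A with probability q. General X is indifferent when 7q + 12(1−q) = 9q + 7(1−q), giving q = 5/7.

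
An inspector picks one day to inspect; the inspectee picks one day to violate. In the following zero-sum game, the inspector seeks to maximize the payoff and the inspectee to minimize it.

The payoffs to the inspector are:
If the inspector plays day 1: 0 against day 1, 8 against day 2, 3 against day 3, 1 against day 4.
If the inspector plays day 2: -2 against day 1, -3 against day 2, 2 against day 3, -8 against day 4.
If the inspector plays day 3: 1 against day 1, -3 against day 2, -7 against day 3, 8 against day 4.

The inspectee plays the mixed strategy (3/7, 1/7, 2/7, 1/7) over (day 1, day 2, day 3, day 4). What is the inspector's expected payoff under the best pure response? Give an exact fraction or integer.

day 1: (0)·(3/7) + (8)·(1/7) + (3)·(2/7) + (1)·(1/7) = 15/7.
day 2: (-2)·(3/7) + (-3)·(1/7) + (2)·(2/7) + (-8)·(1/7) = -13/7.
day 3: (1)·(3/7) + (-3)·(1/7) + (-7)·(2/7) + (8)·(1/7) = -6/7.
The best pure response is day 1 with expected payoff 15/7.

15/7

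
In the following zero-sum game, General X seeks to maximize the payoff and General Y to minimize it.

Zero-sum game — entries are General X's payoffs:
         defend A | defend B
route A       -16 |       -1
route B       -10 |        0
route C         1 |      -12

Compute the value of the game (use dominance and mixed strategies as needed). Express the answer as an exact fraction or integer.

-120/23

Row route A is strictly dominated by row route B, so General X never plays it.
The remaining 2×2 game on (route B, route C) × (defend A, defend B) has no saddle point. Let General X play route B with probability p; indifference gives −10p + (1−p) = −12(1−p), so p = 13/23.
Similarly General Y's optimal q on defend A is 12/23, and the value is -10·(12/23) + (0)·(11/23) = -120/23.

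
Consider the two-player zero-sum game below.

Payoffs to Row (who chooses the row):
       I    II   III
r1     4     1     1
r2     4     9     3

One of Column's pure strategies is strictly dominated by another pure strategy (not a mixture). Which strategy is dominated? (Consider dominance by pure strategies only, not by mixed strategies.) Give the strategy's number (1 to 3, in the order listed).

Column prefers columns that give Row less. Compare I with III: 1 < 4, 3 < 4.
So III strictly dominates I for Column; I is strictly dominated.

1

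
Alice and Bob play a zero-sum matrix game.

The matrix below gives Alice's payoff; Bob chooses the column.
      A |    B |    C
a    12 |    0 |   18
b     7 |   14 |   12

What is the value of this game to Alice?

Column C is strictly dominated by A for Bob (it gives Alice more in every row).
The remaining 2×2 game on (a, b) × (A, B) has no saddle point. Let Alice play a with probability p; indifference gives 12p + 7(1−p) = 14(1−p), so p = 7/19.
Similarly Bob's optimal q on A is 14/19, and the value is 12·(14/19) + (0)·(5/19) = 168/19.

168/19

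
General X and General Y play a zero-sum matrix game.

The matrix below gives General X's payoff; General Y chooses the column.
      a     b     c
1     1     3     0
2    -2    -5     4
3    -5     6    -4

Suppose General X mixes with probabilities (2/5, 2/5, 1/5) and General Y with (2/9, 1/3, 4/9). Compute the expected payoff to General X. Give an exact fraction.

8/45

Against (2/9, 1/3, 4/9), each row's expected payoff is 1: 11/9; 2: -1/3; 3: -8/9.
Taking the (2/5, 2/5, 1/5)-weighted average: (2/5)·(11/9) + (2/5)·(-1/3) + (1/5)·(-8/9) = 8/45.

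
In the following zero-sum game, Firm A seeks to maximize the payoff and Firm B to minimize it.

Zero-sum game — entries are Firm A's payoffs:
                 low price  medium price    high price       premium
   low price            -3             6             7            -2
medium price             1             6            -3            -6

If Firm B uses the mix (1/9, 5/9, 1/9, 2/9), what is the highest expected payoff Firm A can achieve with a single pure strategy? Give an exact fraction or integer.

low price: (-3)·(1/9) + (6)·(5/9) + (7)·(1/9) + (-2)·(2/9) = 10/3.
medium price: (1)·(1/9) + (6)·(5/9) + (-3)·(1/9) + (-6)·(2/9) = 16/9.
The best pure response is low price with expected payoff 10/3.

10/3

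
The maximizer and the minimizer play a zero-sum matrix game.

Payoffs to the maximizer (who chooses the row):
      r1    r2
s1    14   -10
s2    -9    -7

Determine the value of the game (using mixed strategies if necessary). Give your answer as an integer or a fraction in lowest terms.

Row minima are -10 and -9, so the maximizer's maximin is -9; column maxima are 14 and -7, so the minimizer's minimax is -7. These differ, so the equilibrium is in mixed strategies.
Let the maximizer play s1 with probability p. The minimizer is indifferent when 14p − 9(1−p) = −10p − 7(1−p), giving p = 1/13.
Let the minimizer play r1 with probability q. The maximizer is indifferent when 14q − 10(1−q) = −9q − 7(1−q), giving q = 3/26.
The value is 14·(3/26) + (-10)·(23/26) = -94/13.

-94/13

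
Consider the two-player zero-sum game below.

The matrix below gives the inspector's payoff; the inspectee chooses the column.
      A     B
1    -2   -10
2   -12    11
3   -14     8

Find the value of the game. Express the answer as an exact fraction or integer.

Row 3 is strictly dominated by row 2, so the inspector never plays it.
The remaining 2×2 game on (1, 2) × (A, B) has no saddle point. Let the inspector play 1 with probability p; indifference gives −2p − 12(1−p) = −10p + 11(1−p), so p = 23/31.
Similarly the inspectee's optimal q on A is 21/31, and the value is -2·(21/31) + (-10)·(10/31) = -142/31.

-142/31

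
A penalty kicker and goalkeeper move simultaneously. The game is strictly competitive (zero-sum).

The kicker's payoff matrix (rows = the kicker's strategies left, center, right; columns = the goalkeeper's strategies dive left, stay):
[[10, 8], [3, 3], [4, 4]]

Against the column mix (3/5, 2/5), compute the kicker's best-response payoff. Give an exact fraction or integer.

left: (10)·(3/5) + (8)·(2/5) = 46/5.
center: (3)·(3/5) + (3)·(2/5) = 3.
right: (4)·(3/5) + (4)·(2/5) = 4.
The best pure response is left with expected payoff 46/5.

46/5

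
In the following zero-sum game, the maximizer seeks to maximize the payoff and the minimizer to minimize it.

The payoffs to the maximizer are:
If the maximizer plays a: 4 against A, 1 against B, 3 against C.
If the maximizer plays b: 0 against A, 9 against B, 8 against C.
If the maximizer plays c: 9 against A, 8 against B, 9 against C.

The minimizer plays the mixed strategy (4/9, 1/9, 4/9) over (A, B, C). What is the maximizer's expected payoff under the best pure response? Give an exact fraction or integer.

80/9

a: (4)·(4/9) + (1)·(1/9) + (3)·(4/9) = 29/9.
b: (0)·(4/9) + (9)·(1/9) + (8)·(4/9) = 41/9.
c: (9)·(4/9) + (8)·(1/9) + (9)·(4/9) = 80/9.
The best pure response is c with expected payoff 80/9.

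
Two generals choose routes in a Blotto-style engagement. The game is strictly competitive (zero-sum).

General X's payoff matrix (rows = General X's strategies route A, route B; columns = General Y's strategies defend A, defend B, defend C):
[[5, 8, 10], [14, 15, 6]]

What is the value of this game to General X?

110/13

Column defend B is strictly dominated by defend A for General Y (it gives General X more in every row).
The remaining 2×2 game on (route A, route B) × (defend A, defend C) has no saddle point. Let General X play route A with probability p; indifference gives 5p + 14(1−p) = 10p + 6(1−p), so p = 8/13.
Similarly General Y's optimal q on defend A is 4/13, and the value is 5·(4/13) + (10)·(9/13) = 110/13.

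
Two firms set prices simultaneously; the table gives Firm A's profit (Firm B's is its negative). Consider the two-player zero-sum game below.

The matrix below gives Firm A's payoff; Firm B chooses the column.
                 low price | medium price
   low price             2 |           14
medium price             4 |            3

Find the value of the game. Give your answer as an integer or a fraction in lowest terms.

50/13

Row minima are 2 and 3, so Firm A's maximin is 3; column maxima are 4 and 14, so Firm B's minimax is 4. These differ, so the equilibrium is in mixed strategies.
Let Firm A play low price with probability p. Firm B is indifferent when 2p + 4(1−p) = 14p + 3(1−p), giving p = 1/13.
Let Firm B play low price with probability q. Firm A is indifferent when 2q + 14(1−q) = 4q + 3(1−q), giving q = 11/13.
The value is 2·(11/13) + (14)·(2/13) = 50/13.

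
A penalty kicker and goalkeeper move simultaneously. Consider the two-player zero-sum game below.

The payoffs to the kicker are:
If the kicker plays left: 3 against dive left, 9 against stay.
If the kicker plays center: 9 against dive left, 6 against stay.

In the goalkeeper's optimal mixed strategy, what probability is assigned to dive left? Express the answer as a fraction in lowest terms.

1/3

Row minima are 3 and 6, so the kicker's maximin is 6; column maxima are 9 and 9, so the goalkeeper's minimax is 9. These differ, so the equilibrium is in mixed strategies.
Let the goalkeeper play dive left with probability q. The kicker is indifferent when 3q + 9(1−q) = 9q + 6(1−q), giving q = 1/3.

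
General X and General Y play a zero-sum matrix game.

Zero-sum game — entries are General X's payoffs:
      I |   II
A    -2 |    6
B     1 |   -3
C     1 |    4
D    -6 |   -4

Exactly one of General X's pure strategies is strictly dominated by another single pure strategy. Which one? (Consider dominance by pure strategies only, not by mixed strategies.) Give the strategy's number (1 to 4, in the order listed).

4

Compare D with A: -2 > -6, 6 > -4.
So A strictly dominates D for General X; D is strictly dominated.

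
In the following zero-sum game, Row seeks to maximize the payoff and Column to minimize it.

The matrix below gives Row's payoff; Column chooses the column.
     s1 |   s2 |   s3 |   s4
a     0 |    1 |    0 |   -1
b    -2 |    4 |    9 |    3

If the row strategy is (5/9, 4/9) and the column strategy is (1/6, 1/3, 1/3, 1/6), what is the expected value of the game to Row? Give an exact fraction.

Against (1/6, 1/3, 1/3, 1/6), each row's expected payoff is a: 1/6; b: 9/2.
Taking the (5/9, 4/9)-weighted average: (5/9)·(1/6) + (4/9)·(9/2) = 113/54.

113/54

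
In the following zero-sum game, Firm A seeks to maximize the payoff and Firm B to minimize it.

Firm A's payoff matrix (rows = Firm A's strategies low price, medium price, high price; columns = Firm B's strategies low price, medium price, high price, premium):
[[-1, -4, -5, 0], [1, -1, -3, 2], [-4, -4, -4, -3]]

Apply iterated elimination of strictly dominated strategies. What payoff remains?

Column premium is strictly dominated by low price for Firm B (-1<0, 1<2, -4<-3); eliminate premium.
Row high price is strictly dominated by row medium price (1>-4, -1>-4, -3>-4); eliminate high price.
Row low price is strictly dominated by row medium price (1>-1, -1>-4, -3>-5); eliminate low price.
Column medium price is strictly dominated by high price for Firm B (-3<-1); eliminate medium price.
Column low price is strictly dominated by high price for Firm B (-3<1); eliminate low price.
Only (medium price, high price) remains, with payoff -3.

-3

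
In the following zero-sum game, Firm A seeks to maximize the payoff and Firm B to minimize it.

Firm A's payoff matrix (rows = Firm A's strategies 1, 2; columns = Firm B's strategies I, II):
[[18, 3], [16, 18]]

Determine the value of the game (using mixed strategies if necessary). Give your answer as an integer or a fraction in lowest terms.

276/17

Row minima are 3 and 16, so Firm A's maximin is 16; column maxima are 18 and 18, so Firm B's minimax is 18. These differ, so the equilibrium is in mixed strategies.
Let Firm A play 1 with probability p. Firm B is indifferent when 18p + 16(1−p) = 3p + 18(1−p), giving p = 2/17.
Let Firm B play I with probability q. Firm A is indifferent when 18q + 3(1−q) = 16q + 18(1−q), giving q = 15/17.
The value is 18·(15/17) + (3)·(2/17) = 276/17.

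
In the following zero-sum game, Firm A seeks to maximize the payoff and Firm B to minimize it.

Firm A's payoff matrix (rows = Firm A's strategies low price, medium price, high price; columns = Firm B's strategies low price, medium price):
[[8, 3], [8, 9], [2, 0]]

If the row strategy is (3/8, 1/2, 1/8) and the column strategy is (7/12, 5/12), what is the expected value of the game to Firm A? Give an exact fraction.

Against (7/12, 5/12), each row's expected payoff is low price: 71/12; medium price: 101/12; high price: 7/6.
Taking the (3/8, 1/2, 1/8)-weighted average: (3/8)·(71/12) + (1/2)·(101/12) + (1/8)·(7/6) = 631/96.

631/96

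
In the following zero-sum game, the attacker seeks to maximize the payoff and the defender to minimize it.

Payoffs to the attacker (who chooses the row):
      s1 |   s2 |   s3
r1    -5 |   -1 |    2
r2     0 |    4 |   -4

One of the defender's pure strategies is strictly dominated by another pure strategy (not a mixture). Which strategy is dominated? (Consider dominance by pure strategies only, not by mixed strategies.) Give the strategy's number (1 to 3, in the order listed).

2

The defender prefers columns that give the attacker less. Compare s2 with s1: -5 < -1, 0 < 4.
So s1 strictly dominates s2 for the defender; s2 is strictly dominated.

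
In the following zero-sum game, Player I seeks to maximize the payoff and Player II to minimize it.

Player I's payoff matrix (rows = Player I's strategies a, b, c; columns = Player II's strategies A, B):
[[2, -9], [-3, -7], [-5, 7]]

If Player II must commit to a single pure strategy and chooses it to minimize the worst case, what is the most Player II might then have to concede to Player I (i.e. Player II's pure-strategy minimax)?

The worst case (largest entry) in each column is A: 2, B: 7.
The best (smallest) of these is 2.

2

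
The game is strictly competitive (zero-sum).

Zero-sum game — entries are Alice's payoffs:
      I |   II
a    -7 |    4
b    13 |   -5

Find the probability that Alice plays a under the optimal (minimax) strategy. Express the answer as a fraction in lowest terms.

18/29

Row minima are -7 and -5, so Alice's maximin is -5; column maxima are 13 and 4, so Bob's minimax is 4. These differ, so the equilibrium is in mixed strategies.
Let Alice play a with probability p. Bob is indifferent when −7p + 13(1−p) = 4p − 5(1−p), giving p = 18/29.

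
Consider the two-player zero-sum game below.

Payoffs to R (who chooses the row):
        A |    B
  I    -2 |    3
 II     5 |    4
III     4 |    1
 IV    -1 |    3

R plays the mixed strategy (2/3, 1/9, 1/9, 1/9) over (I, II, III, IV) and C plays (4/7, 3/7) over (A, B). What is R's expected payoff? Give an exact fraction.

62/63

Against (4/7, 3/7), each row's expected payoff is I: 1/7; II: 32/7; III: 19/7; IV: 5/7.
Taking the (2/3, 1/9, 1/9, 1/9)-weighted average: (2/3)·(1/7) + (1/9)·(32/7) + (1/9)·(19/7) + (1/9)·(5/7) = 62/63.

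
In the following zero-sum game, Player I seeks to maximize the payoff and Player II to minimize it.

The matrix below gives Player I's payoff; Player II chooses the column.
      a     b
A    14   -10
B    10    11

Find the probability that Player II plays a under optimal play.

Row minima are -10 and 10, so Player I's maximin is 10; column maxima are 14 and 11, so Player II's minimax is 11. These differ, so the equilibrium is in mixed strategies.
Let Player II play a with probability q. Player I is indifferent when 14q − 10(1−q) = 10q + 11(1−q), giving q = 21/25.

21/25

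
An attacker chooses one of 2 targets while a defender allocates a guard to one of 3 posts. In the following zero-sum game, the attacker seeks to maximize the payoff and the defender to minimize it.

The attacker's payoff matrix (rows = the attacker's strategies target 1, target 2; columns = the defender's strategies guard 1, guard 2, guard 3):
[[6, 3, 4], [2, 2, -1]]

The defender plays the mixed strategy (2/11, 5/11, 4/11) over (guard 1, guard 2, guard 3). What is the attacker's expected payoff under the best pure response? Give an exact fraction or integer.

target 1: (6)·(2/11) + (3)·(5/11) + (4)·(4/11) = 43/11.
target 2: (2)·(2/11) + (2)·(5/11) + (-1)·(4/11) = 10/11.
The best pure response is target 1 with expected payoff 43/11.

43/11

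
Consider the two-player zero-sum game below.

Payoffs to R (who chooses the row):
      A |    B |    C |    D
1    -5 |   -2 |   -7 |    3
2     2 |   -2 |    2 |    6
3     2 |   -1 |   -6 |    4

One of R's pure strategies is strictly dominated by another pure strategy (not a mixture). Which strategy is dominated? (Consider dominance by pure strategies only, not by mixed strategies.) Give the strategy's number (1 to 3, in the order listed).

1

Compare 1 with 3: 2 > -5, -1 > -2, -6 > -7, 4 > 3.
So 3 strictly dominates 1 for R; 1 is strictly dominated.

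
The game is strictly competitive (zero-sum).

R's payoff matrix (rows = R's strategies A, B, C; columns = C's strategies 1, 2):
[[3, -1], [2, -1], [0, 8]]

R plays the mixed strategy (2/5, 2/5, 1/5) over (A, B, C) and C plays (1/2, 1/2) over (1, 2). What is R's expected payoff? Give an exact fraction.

Against (1/2, 1/2), each row's expected payoff is A: 1; B: 1/2; C: 4.
Taking the (2/5, 2/5, 1/5)-weighted average: (2/5)·(1) + (2/5)·(1/2) + (1/5)·(4) = 7/5.

7/5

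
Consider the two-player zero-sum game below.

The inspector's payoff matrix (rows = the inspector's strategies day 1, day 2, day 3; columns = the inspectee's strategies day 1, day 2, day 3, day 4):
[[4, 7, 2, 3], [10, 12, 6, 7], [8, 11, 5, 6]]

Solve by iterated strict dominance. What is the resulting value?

6

Row day 3 is strictly dominated by row day 2 (10>8, 12>11, 6>5, 7>6); eliminate day 3.
Column day 4 is strictly dominated by day 3 for the inspectee (2<3, 6<7); eliminate day 4.
Row day 1 is strictly dominated by row day 2 (10>4, 12>7, 6>2); eliminate day 1.
Column day 2 is strictly dominated by day 1 for the inspectee (10<12); eliminate day 2.
Column day 1 is strictly dominated by day 3 for the inspectee (6<10); eliminate day 1.
Only (day 2, day 3) remains, with payoff 6.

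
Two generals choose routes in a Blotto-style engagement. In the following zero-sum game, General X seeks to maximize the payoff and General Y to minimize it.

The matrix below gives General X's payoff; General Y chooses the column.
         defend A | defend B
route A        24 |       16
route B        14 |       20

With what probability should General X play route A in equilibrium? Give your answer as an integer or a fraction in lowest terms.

Row minima are 16 and 14, so General X's maximin is 16; column maxima are 24 and 20, so General Y's minimax is 20. These differ, so the equilibrium is in mixed strategies.
Let General X play route A with probability p. General Y is indifferent when 24p + 14(1−p) = 16p + 20(1−p), giving p = 3/7.

3/7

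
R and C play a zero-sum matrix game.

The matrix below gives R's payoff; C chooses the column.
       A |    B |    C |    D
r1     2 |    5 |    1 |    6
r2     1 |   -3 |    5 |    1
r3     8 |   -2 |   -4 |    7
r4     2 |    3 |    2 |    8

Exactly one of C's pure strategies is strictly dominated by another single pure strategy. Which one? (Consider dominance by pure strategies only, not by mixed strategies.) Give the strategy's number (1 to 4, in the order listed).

4

C prefers columns that give R less. Compare D with B: 5 < 6, -3 < 1, -2 < 7, 3 < 8.
So B strictly dominates D for C; D is strictly dominated.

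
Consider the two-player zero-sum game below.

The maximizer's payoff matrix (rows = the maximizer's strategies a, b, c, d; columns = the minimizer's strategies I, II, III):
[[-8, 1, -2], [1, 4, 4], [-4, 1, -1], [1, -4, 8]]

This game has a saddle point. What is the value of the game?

1

Row minima: -8, 1, -4, -4 → the maximizer's maximin is 1.
Column maxima: 1, 4, 8 → the minimizer's minimax is 1.
They coincide at (b, I), so the value is 1.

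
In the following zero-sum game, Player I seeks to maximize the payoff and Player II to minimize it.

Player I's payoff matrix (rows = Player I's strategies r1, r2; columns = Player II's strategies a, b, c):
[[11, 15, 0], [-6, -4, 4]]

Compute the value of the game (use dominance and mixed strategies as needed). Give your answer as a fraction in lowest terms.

44/21

Column b is strictly dominated by a for Player II (it gives Player I more in every row).
The remaining 2×2 game on (r1, r2) × (a, c) has no saddle point. Let Player I play r1 with probability p; indifference gives 11p − 6(1−p) = 4(1−p), so p = 10/21.
Similarly Player II's optimal q on a is 4/21, and the value is 11·(4/21) + (0)·(17/21) = 44/21.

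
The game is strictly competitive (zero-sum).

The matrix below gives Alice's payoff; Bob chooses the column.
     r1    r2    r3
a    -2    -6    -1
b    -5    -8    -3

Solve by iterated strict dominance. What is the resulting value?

Row b is strictly dominated by row a (-2>-5, -6>-8, -1>-3); eliminate b.
Column r3 is strictly dominated by r1 for Bob (-2<-1); eliminate r3.
Column r1 is strictly dominated by r2 for Bob (-6<-2); eliminate r1.
Only (a, r2) remains, with payoff -6.

-6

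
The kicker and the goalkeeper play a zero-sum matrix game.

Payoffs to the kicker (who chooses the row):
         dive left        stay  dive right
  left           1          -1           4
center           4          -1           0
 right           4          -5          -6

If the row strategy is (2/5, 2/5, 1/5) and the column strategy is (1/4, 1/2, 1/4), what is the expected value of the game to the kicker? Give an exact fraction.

-1/10

Against (1/4, 1/2, 1/4), each row's expected payoff is left: 3/4; center: 1/2; right: -3.
Taking the (2/5, 2/5, 1/5)-weighted average: (2/5)·(3/4) + (2/5)·(1/2) + (1/5)·(-3) = -1/10.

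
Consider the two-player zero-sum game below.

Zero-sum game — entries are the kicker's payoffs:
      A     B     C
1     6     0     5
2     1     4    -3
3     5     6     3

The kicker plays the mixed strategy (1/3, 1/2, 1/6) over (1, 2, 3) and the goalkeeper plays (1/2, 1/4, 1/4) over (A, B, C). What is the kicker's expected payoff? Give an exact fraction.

Against (1/2, 1/4, 1/4), each row's expected payoff is 1: 17/4; 2: 3/4; 3: 19/4.
Taking the (1/3, 1/2, 1/6)-weighted average: (1/3)·(17/4) + (1/2)·(3/4) + (1/6)·(19/4) = 31/12.

31/12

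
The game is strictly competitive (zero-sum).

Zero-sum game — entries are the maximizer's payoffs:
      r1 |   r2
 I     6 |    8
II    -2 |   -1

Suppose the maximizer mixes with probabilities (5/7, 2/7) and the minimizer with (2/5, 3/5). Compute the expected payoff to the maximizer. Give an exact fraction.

166/35

Against (2/5, 3/5), each row's expected payoff is I: 36/5; II: -7/5.
Taking the (5/7, 2/7)-weighted average: (5/7)·(36/5) + (2/7)·(-7/5) = 166/35.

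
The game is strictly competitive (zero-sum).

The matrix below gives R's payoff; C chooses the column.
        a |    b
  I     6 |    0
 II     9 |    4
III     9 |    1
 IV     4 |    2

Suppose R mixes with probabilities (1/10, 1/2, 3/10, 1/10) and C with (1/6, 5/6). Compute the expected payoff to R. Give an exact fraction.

69/20

Against (1/6, 5/6), each row's expected payoff is I: 1; II: 29/6; III: 7/3; IV: 7/3.
Taking the (1/10, 1/2, 3/10, 1/10)-weighted average: (1/10)·(1) + (1/2)·(29/6) + (3/10)·(7/3) + (1/10)·(7/3) = 69/20.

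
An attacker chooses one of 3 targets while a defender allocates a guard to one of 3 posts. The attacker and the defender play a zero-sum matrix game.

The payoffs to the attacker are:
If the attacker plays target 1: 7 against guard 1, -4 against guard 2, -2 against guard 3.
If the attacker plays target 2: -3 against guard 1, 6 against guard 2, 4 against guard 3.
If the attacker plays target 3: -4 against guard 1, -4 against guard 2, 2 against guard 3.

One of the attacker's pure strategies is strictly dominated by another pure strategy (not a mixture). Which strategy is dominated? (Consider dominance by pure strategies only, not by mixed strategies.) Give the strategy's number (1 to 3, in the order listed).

Compare target 3 with target 2: -3 > -4, 6 > -4, 4 > 2.
So target 2 strictly dominates target 3 for the attacker; target 3 is strictly dominated.

3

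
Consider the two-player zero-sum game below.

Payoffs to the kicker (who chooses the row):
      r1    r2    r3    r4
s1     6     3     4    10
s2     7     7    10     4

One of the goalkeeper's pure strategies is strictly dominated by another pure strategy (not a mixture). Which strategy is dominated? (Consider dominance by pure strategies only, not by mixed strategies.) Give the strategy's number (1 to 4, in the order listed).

3

The goalkeeper prefers columns that give the kicker less. Compare r3 with r2: 3 < 4, 7 < 10.
So r2 strictly dominates r3 for the goalkeeper; r3 is strictly dominated.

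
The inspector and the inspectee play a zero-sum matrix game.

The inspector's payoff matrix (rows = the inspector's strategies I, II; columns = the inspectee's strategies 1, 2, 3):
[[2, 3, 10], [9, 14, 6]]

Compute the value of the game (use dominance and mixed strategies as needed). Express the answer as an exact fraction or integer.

78/11

Column 2 is strictly dominated by 1 for the inspectee (it gives the inspector more in every row).
The remaining 2×2 game on (I, II) × (1, 3) has no saddle point. Let the inspector play I with probability p; indifference gives 2p + 9(1−p) = 10p + 6(1−p), so p = 3/11.
Similarly the inspectee's optimal q on 1 is 4/11, and the value is 2·(4/11) + (10)·(7/11) = 78/11.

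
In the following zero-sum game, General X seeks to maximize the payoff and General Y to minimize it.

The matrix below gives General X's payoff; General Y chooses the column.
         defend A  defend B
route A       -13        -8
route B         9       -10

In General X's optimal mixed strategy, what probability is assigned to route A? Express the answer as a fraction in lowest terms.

Row minima are -13 and -10, so General X's maximin is -10; column maxima are 9 and -8, so General Y's minimax is -8. These differ, so the equilibrium is in mixed strategies.
Let General X play route A with probability p. General Y is indifferent when −13p + 9(1−p) = −8p − 10(1−p), giving p = 19/24.

19/24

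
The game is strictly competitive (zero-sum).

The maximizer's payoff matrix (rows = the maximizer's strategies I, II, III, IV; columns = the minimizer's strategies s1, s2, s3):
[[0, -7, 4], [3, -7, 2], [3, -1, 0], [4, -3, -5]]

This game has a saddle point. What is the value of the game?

Row minima: -7, -7, -1, -5 → the maximizer's maximin is -1.
Column maxima: 4, -1, 4 → the minimizer's minimax is -1.
They coincide at (III, s2), so the value is -1.

-1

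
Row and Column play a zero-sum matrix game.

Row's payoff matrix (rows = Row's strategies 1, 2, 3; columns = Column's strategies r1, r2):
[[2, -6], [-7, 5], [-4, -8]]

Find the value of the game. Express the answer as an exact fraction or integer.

-8/5

Row 3 is strictly dominated by row 1, so Row never plays it.
The remaining 2×2 game on (1, 2) × (r1, r2) has no saddle point. Let Row play 1 with probability p; indifference gives 2p − 7(1−p) = −6p + 5(1−p), so p = 3/5.
Similarly Column's optimal q on r1 is 11/20, and the value is 2·(11/20) + (-6)·(9/20) = -8/5.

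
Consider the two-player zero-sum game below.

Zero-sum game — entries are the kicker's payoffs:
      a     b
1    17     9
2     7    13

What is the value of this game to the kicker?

79/7

Row minima are 9 and 7, so the kicker's maximin is 9; column maxima are 17 and 13, so the goalkeeper's minimax is 13. These differ, so the equilibrium is in mixed strategies.
Let the kicker play 1 with probability p. The goalkeeper is indifferent when 17p + 7(1−p) = 9p + 13(1−p), giving p = 3/7.
Let the goalkeeper play a with probability q. The kicker is indifferent when 17q + 9(1−q) = 7q + 13(1−q), giving q = 2/7.
The value is 17·(2/7) + (9)·(5/7) = 79/7.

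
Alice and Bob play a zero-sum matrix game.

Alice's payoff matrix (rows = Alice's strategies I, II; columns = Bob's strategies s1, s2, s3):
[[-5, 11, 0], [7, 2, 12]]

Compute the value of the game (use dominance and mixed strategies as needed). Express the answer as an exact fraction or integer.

29/7

Column s3 is strictly dominated by s1 for Bob (it gives Alice more in every row).
The remaining 2×2 game on (I, II) × (s1, s2) has no saddle point. Let Alice play I with probability p; indifference gives −5p + 7(1−p) = 11p + 2(1−p), so p = 5/21.
Similarly Bob's optimal q on s1 is 3/7, and the value is -5·(3/7) + (11)·(4/7) = 29/7.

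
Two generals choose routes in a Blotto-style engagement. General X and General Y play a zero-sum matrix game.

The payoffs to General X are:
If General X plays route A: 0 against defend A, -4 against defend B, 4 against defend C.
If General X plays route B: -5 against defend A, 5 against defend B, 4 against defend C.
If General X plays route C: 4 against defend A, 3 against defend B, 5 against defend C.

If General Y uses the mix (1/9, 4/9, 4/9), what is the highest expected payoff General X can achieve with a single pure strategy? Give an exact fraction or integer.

4

route A: (0)·(1/9) + (-4)·(4/9) + (4)·(4/9) = 0.
route B: (-5)·(1/9) + (5)·(4/9) + (4)·(4/9) = 31/9.
route C: (4)·(1/9) + (3)·(4/9) + (5)·(4/9) = 4.
The best pure response is route C with expected payoff 4.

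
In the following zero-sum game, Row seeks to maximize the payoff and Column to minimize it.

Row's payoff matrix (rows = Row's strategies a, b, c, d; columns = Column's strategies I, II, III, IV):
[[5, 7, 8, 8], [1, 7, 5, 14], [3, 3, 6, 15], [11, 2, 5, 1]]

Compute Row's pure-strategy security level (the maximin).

The worst-case payoff for each row is a: 5, b: 1, c: 3, d: 1.
The best of these is 5.

5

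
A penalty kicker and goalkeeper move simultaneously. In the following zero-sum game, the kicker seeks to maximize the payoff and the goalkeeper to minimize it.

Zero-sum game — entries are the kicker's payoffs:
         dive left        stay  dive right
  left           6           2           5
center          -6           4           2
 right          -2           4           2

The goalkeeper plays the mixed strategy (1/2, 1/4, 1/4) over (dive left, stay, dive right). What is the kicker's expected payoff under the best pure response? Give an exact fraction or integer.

19/4

left: (6)·(1/2) + (2)·(1/4) + (5)·(1/4) = 19/4.
center: (-6)·(1/2) + (4)·(1/4) + (2)·(1/4) = -3/2.
right: (-2)·(1/2) + (4)·(1/4) + (2)·(1/4) = 1/2.
The best pure response is left with expected payoff 19/4.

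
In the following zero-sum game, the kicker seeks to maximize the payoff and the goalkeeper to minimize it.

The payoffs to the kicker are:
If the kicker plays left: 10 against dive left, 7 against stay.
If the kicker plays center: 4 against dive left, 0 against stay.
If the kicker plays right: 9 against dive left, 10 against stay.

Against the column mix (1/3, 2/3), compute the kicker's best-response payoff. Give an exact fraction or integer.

29/3

left: (10)·(1/3) + (7)·(2/3) = 8.
center: (4)·(1/3) + (0)·(2/3) = 4/3.
right: (9)·(1/3) + (10)·(2/3) = 29/3.
The best pure response is right with expected payoff 29/3.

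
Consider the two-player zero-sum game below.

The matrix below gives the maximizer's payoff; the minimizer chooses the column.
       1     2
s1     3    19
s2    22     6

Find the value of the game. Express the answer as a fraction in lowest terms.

25/2

Row minima are 3 and 6, so the maximizer's maximin is 6; column maxima are 22 and 19, so the minimizer's minimax is 19. These differ, so the equilibrium is in mixed strategies.
Let the maximizer play s1 with probability p. The minimizer is indifferent when 3p + 22(1−p) = 19p + 6(1−p), giving p = 1/2.
Let the minimizer play 1 with probability q. The maximizer is indifferent when 3q + 19(1−q) = 22q + 6(1−q), giving q = 13/32.
The value is 3·(13/32) + (19)·(19/32) = 25/2.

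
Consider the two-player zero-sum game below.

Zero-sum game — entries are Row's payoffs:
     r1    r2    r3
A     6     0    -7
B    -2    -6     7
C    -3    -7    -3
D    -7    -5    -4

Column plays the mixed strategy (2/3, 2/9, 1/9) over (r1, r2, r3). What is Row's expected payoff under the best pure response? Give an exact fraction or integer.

A: (6)·(2/3) + (0)·(2/9) + (-7)·(1/9) = 29/9.
B: (-2)·(2/3) + (-6)·(2/9) + (7)·(1/9) = -17/9.
C: (-3)·(2/3) + (-7)·(2/9) + (-3)·(1/9) = -35/9.
D: (-7)·(2/3) + (-5)·(2/9) + (-4)·(1/9) = -56/9.
The best pure response is A with expected payoff 29/9.

29/9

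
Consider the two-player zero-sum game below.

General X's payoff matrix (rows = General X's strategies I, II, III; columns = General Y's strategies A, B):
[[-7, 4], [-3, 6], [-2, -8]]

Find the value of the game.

Row I is strictly dominated by row II, so General X never plays it.
The remaining 2×2 game on (II, III) × (A, B) has no saddle point. Let General X play II with probability p; indifference gives −3p − 2(1−p) = 6p − 8(1−p), so p = 2/5.
Similarly General Y's optimal q on A is 14/15, and the value is -3·(14/15) + (6)·(1/15) = -12/5.

-12/5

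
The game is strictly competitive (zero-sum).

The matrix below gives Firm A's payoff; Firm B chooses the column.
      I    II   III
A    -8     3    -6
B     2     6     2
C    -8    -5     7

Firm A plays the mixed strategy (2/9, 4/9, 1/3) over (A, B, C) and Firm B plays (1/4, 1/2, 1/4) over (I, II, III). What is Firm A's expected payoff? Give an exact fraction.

Against (1/4, 1/2, 1/4), each row's expected payoff is A: -2; B: 4; C: -11/4.
Taking the (2/9, 4/9, 1/3)-weighted average: (2/9)·(-2) + (4/9)·(4) + (1/3)·(-11/4) = 5/12.

5/12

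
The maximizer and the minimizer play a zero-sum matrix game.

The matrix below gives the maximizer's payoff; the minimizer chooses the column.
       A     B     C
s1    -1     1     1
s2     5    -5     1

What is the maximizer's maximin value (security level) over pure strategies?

-1

The worst-case payoff for each row is s1: -1, s2: -5.
The best of these is -1.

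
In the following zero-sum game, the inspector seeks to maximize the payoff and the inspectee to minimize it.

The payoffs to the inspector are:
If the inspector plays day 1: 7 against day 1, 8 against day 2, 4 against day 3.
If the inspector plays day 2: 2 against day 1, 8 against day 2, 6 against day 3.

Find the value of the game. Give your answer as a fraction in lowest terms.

Column day 2 is strictly dominated by day 1 for the inspectee (it gives the inspector more in every row).
The remaining 2×2 game on (day 1, day 2) × (day 1, day 3) has no saddle point. Let the inspector play day 1 with probability p; indifference gives 7p + 2(1−p) = 4p + 6(1−p), so p = 4/7.
Similarly the inspectee's optimal q on day 1 is 2/7, and the value is 7·(2/7) + (4)·(5/7) = 34/7.

34/7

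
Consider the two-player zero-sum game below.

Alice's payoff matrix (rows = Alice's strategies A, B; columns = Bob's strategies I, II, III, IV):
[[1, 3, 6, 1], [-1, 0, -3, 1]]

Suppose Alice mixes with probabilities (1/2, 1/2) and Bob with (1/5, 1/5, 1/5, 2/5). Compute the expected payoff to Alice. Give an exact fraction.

Against (1/5, 1/5, 1/5, 2/5), each row's expected payoff is A: 12/5; B: -2/5.
Taking the (1/2, 1/2)-weighted average: (1/2)·(12/5) + (1/2)·(-2/5) = 1.

1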